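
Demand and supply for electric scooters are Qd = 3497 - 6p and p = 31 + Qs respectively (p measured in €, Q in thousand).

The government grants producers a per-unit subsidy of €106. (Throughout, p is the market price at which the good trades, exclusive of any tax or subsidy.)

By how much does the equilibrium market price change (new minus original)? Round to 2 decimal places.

Before the shock: 3497 - 6p = p - 31 ⇒ 3528 = 7p ⇒ p = 504, Q = 473.
Since sellers receive the price plus the subsidy, the effective supply curve becomes Qs = p + 75.
New equilibrium: 3497 - 6p = p + 75 ⇒ 3422 = 7p ⇒ p = 3422/7 ≈ 488.8571, Q = 3947/7 ≈ 563.8571.
Δp = 488.8571 − 504 = -15.14.

-15.14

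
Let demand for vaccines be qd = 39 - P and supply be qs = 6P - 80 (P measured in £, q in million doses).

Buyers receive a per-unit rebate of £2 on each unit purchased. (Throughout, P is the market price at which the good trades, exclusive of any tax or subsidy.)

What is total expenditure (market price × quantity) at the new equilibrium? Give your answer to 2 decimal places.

409.92

Before the shock: 39 - P = 6P - 80 ⇒ 119 = 7P ⇒ P = 17, q = 22.
Since buyers' out-of-pocket price is the market price minus the rebate, the effective demand curve becomes qd = 41 - P.
Setting them equal: 41 - P = 6P - 80 → 121 = 7P, so P = 121/7 ≈ 17.2857 and q = 166/7 ≈ 23.7143.
New expenditure = 17.2857 × 23.7143 = 409.92.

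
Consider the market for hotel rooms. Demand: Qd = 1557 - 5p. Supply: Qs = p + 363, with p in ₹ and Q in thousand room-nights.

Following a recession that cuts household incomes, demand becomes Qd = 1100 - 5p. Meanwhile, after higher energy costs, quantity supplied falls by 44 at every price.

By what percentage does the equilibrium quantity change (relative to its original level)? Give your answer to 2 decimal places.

Initially, 1557 - 5p = p + 363, so 1194 = 6p and p = 199, Q = 562.
The new curves are Qd = 1100 - 5p (demand) and Qs = p + 319 (supply).
Clearing the new market: 1100 - 5p = p + 319, so p = 781/6 ≈ 130.1667 and Q = 2695/6 ≈ 449.1667.
%ΔQ = (449.1667 − 562) / 562 × 100 = -20.08%.

-20.08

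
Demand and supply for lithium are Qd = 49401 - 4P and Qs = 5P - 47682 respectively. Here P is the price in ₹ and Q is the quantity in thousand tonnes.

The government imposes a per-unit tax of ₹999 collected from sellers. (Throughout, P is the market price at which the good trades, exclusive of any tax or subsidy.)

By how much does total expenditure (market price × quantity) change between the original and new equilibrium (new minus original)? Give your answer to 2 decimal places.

-21708825.00

Solve the original market: 49401 - 4P = 5P - 47682, hence P = 10787 and Q = 6253.
Since sellers keep the price net of the tax, the effective supply curve becomes Qs = 5P - 52677.
Clearing the new market: 49401 - 4P = 5P - 52677, so P = 11342 and Q = 4033.
Expenditure moves from 10787×6253 = 67451111 to 11342×4033 = 45742286; change = -21708825.00.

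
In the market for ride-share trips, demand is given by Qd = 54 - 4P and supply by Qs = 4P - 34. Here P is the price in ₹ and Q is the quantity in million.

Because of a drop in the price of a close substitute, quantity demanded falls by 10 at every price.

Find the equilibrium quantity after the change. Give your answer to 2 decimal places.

5.00

Initially, 54 - 4P = 4P - 34, so 88 = 8P and P = 11, Q = 10.
The shock moves the curves to Qd = 44 - 4P and Qs = 4P - 34.
Equate the new curves: 44 - 4P = 4P - 34, giving 78 = 8P, P = 9.75, Q = 5.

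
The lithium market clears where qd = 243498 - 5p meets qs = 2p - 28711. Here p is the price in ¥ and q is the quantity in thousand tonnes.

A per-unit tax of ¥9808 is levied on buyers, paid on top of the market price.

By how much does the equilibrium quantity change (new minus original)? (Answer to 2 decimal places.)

-14011.43

Initially, 243498 - 5p = 2p - 28711, so 272209 = 7p and p = 38887, q = 49063.
Since buyers pay the price plus the tax, the effective demand curve becomes qd = 194458 - 5p.
Equate the new curves: 194458 - 5p = 2p - 28711, giving 223169 = 7p, p = 223169/7 ≈ 31881.2857, q = 245361/7 ≈ 35051.5714.
Δq = 35051.5714 − 49063 = -14011.43.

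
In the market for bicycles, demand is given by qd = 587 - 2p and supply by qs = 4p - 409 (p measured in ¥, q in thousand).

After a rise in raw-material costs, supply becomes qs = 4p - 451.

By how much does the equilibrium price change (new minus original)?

Initially, 587 - 2p = 4p - 409, so 996 = 6p and p = 166, q = 255.
The new curves are qd = 587 - 2p (demand) and qs = 4p - 451 (supply).
Clearing the new market: 587 - 2p = 4p - 451, so p = 173 and q = 241.
Δp = 173 − 166 = +7.

+7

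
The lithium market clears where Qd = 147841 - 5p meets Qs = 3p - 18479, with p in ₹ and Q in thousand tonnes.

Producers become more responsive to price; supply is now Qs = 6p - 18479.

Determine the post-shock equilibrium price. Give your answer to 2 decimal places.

15120.00

Solve the original market: 147841 - 5p = 3p - 18479, hence p = 20790 and Q = 43891.
With the change applied: demand Qd = 147841 - 5p, supply Qs = 6p - 18479.
New equilibrium: 147841 - 5p = 6p - 18479 ⇒ 166320 = 11p ⇒ p = 15120, Q = 72241.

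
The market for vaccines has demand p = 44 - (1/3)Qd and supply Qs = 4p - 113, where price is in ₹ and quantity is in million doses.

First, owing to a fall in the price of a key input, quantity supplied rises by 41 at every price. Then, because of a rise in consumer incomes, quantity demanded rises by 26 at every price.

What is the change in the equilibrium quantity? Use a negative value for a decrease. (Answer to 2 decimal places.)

Before the shock: 132 - 3p = 4p - 113 ⇒ 245 = 7p ⇒ p = 35, Q = 27.
The new curves are Qd = 158 - 3p (demand) and Qs = 4p - 72 (supply).
Equate the new curves: 158 - 3p = 4p - 72, giving 230 = 7p, p = 230/7 ≈ 32.8571, Q = 416/7 ≈ 59.4286.
ΔQ = 59.4286 − 27 = +32.43.

+32.43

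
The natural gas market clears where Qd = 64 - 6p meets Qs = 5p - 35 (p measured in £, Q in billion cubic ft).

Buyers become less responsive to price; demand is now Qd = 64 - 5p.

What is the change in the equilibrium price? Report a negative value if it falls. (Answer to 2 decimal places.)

Initially, 64 - 6p = 5p - 35, so 99 = 11p and p = 9, Q = 10.
With the change applied: demand Qd = 64 - 5p, supply Qs = 5p - 35.
New equilibrium: 64 - 5p = 5p - 35 ⇒ 99 = 10p ⇒ p = 9.9, Q = 14.5.
Δp = 9.9 − 9 = +0.90.

+0.90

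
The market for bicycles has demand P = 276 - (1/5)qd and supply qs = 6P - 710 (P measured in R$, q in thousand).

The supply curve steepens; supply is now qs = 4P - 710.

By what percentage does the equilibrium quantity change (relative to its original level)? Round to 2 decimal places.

-49.10

Before the shock: 1380 - 5P = 6P - 710 ⇒ 2090 = 11P ⇒ P = 190, q = 430.
The shock moves the curves to qd = 1380 - 5P and qs = 4P - 710.
Setting them equal: 1380 - 5P = 4P - 710 → 2090 = 9P, so P = 2090/9 ≈ 232.2222 and q = 1970/9 ≈ 218.8889.
%Δq = (218.8889 − 430) / 430 × 100 = -49.10%.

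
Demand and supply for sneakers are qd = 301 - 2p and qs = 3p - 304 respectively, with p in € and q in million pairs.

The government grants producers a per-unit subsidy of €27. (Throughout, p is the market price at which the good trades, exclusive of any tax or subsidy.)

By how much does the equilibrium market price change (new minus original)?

Solve the original market: 301 - 2p = 3p - 304, hence p = 121 and q = 59.
Since sellers receive the price plus the subsidy, the effective supply curve becomes qs = 3p - 223.
New equilibrium: 301 - 2p = 3p - 223 ⇒ 524 = 5p ⇒ p = 104.8, q = 91.4.
Δp = 104.8 − 121 = -16.2.

-16.2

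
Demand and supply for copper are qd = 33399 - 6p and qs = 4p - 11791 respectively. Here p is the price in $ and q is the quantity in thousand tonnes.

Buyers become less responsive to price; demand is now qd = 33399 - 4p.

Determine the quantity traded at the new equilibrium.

Solve the original market: 33399 - 6p = 4p - 11791, hence p = 4519 and q = 6285.
The new curves are qd = 33399 - 4p (demand) and qs = 4p - 11791 (supply).
New equilibrium: 33399 - 4p = 4p - 11791 ⇒ 45190 = 8p ⇒ p = 5648.75, q = 10804.

10804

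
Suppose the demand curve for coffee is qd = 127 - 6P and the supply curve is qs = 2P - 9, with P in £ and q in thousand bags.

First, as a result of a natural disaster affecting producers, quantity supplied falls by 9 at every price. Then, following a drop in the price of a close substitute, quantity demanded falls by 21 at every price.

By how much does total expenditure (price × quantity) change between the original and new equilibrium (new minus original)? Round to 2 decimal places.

-223.50

Solve the original market: 127 - 6P = 2P - 9, hence P = 17 and q = 25.
The shock moves the curves to qd = 106 - 6P and qs = 2P - 18.
New equilibrium: 106 - 6P = 2P - 18 ⇒ 124 = 8P ⇒ P = 15.5, q = 13.
Expenditure moves from 17×25 = 425 to 15.5×13 = 201.5; change = -223.50.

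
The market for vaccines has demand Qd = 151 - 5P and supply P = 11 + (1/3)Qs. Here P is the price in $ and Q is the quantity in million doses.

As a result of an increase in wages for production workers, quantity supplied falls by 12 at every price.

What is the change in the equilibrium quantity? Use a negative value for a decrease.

Original equilibrium: 151 - 5P = 3P - 33 gives 184 = 8P, so P = 23 and Q = 36.
The new curves are Qd = 151 - 5P (demand) and Qs = 3P - 45 (supply).
Clearing the new market: 151 - 5P = 3P - 45, so P = 24.5 and Q = 28.5.
ΔQ = 28.5 − 36 = -7.5.

-7.5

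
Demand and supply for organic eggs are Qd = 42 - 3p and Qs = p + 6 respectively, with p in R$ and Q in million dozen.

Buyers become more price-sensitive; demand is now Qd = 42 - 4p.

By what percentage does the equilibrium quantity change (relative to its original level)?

Solve the original market: 42 - 3p = p + 6, hence p = 9 and Q = 15.
The new curves are Qd = 42 - 4p (demand) and Qs = p + 6 (supply).
Clearing the new market: 42 - 4p = p + 6, so p = 7.2 and Q = 13.2.
%ΔQ = (13.2 − 15) / 15 × 100 = -12%.

-12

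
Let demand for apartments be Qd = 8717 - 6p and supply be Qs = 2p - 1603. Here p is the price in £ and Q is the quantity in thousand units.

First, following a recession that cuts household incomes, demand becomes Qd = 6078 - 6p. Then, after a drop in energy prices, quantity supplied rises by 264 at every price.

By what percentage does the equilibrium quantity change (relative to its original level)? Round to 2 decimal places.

-47.26

Original equilibrium: 8717 - 6p = 2p - 1603 gives 10320 = 8p, so p = 1290 and Q = 977.
The new curves are Qd = 6078 - 6p (demand) and Qs = 2p - 1339 (supply).
Clearing the new market: 6078 - 6p = 2p - 1339, so p = 927.125 and Q = 515.25.
%ΔQ = (515.25 − 977) / 977 × 100 = -47.26%.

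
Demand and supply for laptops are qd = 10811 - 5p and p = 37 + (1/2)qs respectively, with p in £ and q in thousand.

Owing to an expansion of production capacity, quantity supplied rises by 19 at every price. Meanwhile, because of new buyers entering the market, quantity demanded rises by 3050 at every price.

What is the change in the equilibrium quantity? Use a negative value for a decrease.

Solve the original market: 10811 - 5p = 2p - 74, hence p = 1555 and q = 3036.
With the change applied: demand qd = 13861 - 5p, supply qs = 2p - 55.
Setting them equal: 13861 - 5p = 2p - 55 → 13916 = 7p, so p = 1988 and q = 3921.
Δq = 3921 − 3036 = +885.

+885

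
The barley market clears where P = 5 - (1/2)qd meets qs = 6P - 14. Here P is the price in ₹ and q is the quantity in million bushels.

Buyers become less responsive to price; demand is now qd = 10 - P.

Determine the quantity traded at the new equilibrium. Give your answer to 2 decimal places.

Solve the original market: 10 - 2P = 6P - 14, hence P = 3 and q = 4.
After the shift, demand is qd = 10 - P and supply is qs = 6P - 14.
Setting them equal: 10 - P = 6P - 14 → 24 = 7P, so P = 24/7 ≈ 3.4286 and q = 46/7 ≈ 6.5714.

6.57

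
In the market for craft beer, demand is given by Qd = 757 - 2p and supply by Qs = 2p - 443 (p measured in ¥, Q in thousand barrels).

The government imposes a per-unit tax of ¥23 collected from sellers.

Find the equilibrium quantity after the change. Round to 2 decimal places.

134.00

Original equilibrium: 757 - 2p = 2p - 443 gives 1200 = 4p, so p = 300 and Q = 157.
Since sellers keep the price net of the tax, the effective supply curve becomes Qs = 2p - 489.
Equate the new curves: 757 - 2p = 2p - 489, giving 1246 = 4p, p = 311.5, Q = 134.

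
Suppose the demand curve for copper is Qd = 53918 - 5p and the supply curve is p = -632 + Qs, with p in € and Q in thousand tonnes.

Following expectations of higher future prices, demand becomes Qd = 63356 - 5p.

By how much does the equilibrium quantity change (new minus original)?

Initially, 53918 - 5p = p + 632, so 53286 = 6p and p = 8881, Q = 9513.
After the shift, demand is Qd = 63356 - 5p and supply is Qs = p + 632.
New equilibrium: 63356 - 5p = p + 632 ⇒ 62724 = 6p ⇒ p = 10454, Q = 11086.
ΔQ = 11086 − 9513 = +1573.

+1573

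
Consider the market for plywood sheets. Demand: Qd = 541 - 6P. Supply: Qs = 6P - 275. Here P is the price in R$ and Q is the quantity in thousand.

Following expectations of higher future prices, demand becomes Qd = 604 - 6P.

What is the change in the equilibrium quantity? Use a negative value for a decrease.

Before the shock: 541 - 6P = 6P - 275 ⇒ 816 = 12P ⇒ P = 68, Q = 133.
The shock moves the curves to Qd = 604 - 6P and Qs = 6P - 275.
Equate the new curves: 604 - 6P = 6P - 275, giving 879 = 12P, P = 73.25, Q = 164.5.
ΔQ = 164.5 − 133 = +31.5.

+31.5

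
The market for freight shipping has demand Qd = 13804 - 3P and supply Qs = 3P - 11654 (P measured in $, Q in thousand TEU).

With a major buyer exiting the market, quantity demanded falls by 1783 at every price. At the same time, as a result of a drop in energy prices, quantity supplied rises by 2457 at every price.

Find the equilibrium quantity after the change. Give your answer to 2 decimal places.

Initially, 13804 - 3P = 3P - 11654, so 25458 = 6P and P = 4243, Q = 1075.
The shock moves the curves to Qd = 12021 - 3P and Qs = 3P - 9197.
New equilibrium: 12021 - 3P = 3P - 9197 ⇒ 21218 = 6P ⇒ P = 10609/3 ≈ 3536.3333, Q = 1412.

1412.00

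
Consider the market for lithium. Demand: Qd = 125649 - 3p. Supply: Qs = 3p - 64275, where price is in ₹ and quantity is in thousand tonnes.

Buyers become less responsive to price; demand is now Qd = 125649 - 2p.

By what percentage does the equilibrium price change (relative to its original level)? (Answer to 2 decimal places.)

Initially, 125649 - 3p = 3p - 64275, so 189924 = 6p and p = 31654, Q = 30687.
The shock moves the curves to Qd = 125649 - 2p and Qs = 3p - 64275.
Clearing the new market: 125649 - 2p = 3p - 64275, so p = 37984.8 and Q = 49679.4.
%Δp = (37984.8 − 31654) / 31654 × 100 = +20.00%.

+20.00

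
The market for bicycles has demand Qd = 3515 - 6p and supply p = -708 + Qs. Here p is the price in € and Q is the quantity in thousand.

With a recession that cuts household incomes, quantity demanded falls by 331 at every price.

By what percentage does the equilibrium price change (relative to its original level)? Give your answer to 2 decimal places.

-11.79

Solve the original market: 3515 - 6p = p + 708, hence p = 401 and Q = 1109.
The new curves are Qd = 3184 - 6p (demand) and Qs = p + 708 (supply).
Equate the new curves: 3184 - 6p = p + 708, giving 2476 = 7p, p = 2476/7 ≈ 353.7143, Q = 7432/7 ≈ 1061.7143.
%Δp = (353.7143 − 401) / 401 × 100 = -11.79%.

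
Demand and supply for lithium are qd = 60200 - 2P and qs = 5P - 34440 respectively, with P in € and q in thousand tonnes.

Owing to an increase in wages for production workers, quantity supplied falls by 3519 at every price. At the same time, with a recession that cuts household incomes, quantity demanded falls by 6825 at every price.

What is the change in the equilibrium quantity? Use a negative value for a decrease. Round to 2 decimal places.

Initially, 60200 - 2P = 5P - 34440, so 94640 = 7P and P = 13520, q = 33160.
The shock moves the curves to qd = 53375 - 2P and qs = 5P - 37959.
New equilibrium: 53375 - 2P = 5P - 37959 ⇒ 91334 = 7P ⇒ P = 91334/7 ≈ 13047.7143, q = 190957/7 ≈ 27279.5714.
Δq = 27279.5714 − 33160 = -5880.43.

-5880.43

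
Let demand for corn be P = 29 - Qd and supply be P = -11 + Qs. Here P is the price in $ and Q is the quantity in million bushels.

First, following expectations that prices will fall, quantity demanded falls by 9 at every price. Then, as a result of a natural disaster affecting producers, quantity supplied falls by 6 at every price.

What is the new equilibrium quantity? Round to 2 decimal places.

12.50

Before the shock: 29 - P = P + 11 ⇒ 18 = 2P ⇒ P = 9, Q = 20.
The new curves are Qd = 20 - P (demand) and Qs = P + 5 (supply).
Setting them equal: 20 - P = P + 5 → 15 = 2P, so P = 7.5 and Q = 12.5.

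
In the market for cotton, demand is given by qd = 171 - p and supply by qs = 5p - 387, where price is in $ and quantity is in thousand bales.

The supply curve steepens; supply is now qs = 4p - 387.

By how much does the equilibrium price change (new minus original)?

Initially, 171 - p = 5p - 387, so 558 = 6p and p = 93, q = 78.
The new curves are qd = 171 - p (demand) and qs = 4p - 387 (supply).
Setting them equal: 171 - p = 4p - 387 → 558 = 5p, so p = 111.6 and q = 59.4.
Δp = 111.6 − 93 = +18.6.

+18.6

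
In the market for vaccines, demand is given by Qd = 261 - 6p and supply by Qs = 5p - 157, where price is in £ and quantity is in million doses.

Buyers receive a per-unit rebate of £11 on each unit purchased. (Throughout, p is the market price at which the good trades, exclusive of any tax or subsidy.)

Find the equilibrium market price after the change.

44

Original equilibrium: 261 - 6p = 5p - 157 gives 418 = 11p, so p = 38 and Q = 33.
Since buyers' out-of-pocket price is the market price minus the rebate, the effective demand curve becomes Qd = 327 - 6p.
New equilibrium: 327 - 6p = 5p - 157 ⇒ 484 = 11p ⇒ p = 44, Q = 63.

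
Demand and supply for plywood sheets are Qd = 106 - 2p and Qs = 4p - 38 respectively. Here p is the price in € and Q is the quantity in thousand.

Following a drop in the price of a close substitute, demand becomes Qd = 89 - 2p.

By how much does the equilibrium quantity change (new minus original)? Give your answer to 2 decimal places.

-11.33

Initially, 106 - 2p = 4p - 38, so 144 = 6p and p = 24, Q = 58.
With the change applied: demand Qd = 89 - 2p, supply Qs = 4p - 38.
Clearing the new market: 89 - 2p = 4p - 38, so p = 127/6 ≈ 21.1667 and Q = 140/3 ≈ 46.6667.
ΔQ = 46.6667 − 58 = -11.33.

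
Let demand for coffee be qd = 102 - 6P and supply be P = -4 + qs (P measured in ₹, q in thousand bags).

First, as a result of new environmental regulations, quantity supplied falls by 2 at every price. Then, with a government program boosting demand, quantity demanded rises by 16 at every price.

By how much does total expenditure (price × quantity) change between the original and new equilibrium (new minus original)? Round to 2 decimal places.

Original equilibrium: 102 - 6P = P + 4 gives 98 = 7P, so P = 14 and q = 18.
The new curves are qd = 118 - 6P (demand) and qs = P + 2 (supply).
Setting them equal: 118 - 6P = P + 2 → 116 = 7P, so P = 116/7 ≈ 16.5714 and q = 130/7 ≈ 18.5714.
Expenditure moves from 14×18 = 252 to 16.5714×18.5714 = 307.7551; change = +55.76.

+55.76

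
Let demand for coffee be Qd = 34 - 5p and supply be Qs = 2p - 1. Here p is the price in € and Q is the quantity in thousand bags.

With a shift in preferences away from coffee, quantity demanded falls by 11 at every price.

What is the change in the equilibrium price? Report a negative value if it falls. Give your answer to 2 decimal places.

-1.57

Before the shock: 34 - 5p = 2p - 1 ⇒ 35 = 7p ⇒ p = 5, Q = 9.
After the shift, demand is Qd = 23 - 5p and supply is Qs = 2p - 1.
New equilibrium: 23 - 5p = 2p - 1 ⇒ 24 = 7p ⇒ p = 24/7 ≈ 3.4286, Q = 41/7 ≈ 5.8571.
Δp = 3.4286 − 5 = -1.57.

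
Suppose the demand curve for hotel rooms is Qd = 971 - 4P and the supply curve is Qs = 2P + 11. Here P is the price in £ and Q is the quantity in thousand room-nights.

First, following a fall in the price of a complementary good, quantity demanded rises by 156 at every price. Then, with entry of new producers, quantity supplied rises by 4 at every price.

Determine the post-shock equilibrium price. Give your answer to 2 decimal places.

Solve the original market: 971 - 4P = 2P + 11, hence P = 160 and Q = 331.
The shock moves the curves to Qd = 1127 - 4P and Qs = 2P + 15.
Setting them equal: 1127 - 4P = 2P + 15 → 1112 = 6P, so P = 556/3 ≈ 185.3333 and Q = 1157/3 ≈ 385.6667.

185.33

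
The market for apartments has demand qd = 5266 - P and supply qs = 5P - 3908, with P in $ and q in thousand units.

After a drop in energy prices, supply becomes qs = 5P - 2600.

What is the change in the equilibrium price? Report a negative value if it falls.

-218

Original equilibrium: 5266 - P = 5P - 3908 gives 9174 = 6P, so P = 1529 and q = 3737.
After the shift, demand is qd = 5266 - P and supply is qs = 5P - 2600.
Equate the new curves: 5266 - P = 5P - 2600, giving 7866 = 6P, P = 1311, q = 3955.
ΔP = 1311 − 1529 = -218.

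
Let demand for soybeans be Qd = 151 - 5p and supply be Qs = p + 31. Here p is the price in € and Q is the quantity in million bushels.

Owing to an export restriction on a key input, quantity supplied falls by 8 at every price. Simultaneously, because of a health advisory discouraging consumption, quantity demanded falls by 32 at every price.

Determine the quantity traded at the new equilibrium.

Initially, 151 - 5p = p + 31, so 120 = 6p and p = 20, Q = 51.
With the change applied: demand Qd = 119 - 5p, supply Qs = p + 23.
New equilibrium: 119 - 5p = p + 23 ⇒ 96 = 6p ⇒ p = 16, Q = 39.

39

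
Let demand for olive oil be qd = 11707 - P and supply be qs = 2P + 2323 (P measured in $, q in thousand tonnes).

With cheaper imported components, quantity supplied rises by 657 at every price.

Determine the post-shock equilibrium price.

Before the shock: 11707 - P = 2P + 2323 ⇒ 9384 = 3P ⇒ P = 3128, q = 8579.
With the change applied: demand qd = 11707 - P, supply qs = 2P + 2980.
Equate the new curves: 11707 - P = 2P + 2980, giving 8727 = 3P, P = 2909, q = 8798.

2909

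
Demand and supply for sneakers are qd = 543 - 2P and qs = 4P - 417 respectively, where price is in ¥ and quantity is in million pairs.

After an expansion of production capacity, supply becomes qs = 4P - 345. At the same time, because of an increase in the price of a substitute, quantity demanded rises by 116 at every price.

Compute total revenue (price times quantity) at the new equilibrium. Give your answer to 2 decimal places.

Initially, 543 - 2P = 4P - 417, so 960 = 6P and P = 160, q = 223.
The new curves are qd = 659 - 2P (demand) and qs = 4P - 345 (supply).
New equilibrium: 659 - 2P = 4P - 345 ⇒ 1004 = 6P ⇒ P = 502/3 ≈ 167.3333, q = 973/3 ≈ 324.3333.
New expenditure = 167.3333 × 324.3333 = 54271.78.

54271.78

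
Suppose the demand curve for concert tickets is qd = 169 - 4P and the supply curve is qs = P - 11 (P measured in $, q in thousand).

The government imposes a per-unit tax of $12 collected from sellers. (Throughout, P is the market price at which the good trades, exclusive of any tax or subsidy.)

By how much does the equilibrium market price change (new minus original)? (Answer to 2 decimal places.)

+2.40

Initially, 169 - 4P = P - 11, so 180 = 5P and P = 36, q = 25.
Since sellers keep the price net of the tax, the effective supply curve becomes qs = P - 23.
Setting them equal: 169 - 4P = P - 23 → 192 = 5P, so P = 38.4 and q = 15.4.
ΔP = 38.4 − 36 = +2.40.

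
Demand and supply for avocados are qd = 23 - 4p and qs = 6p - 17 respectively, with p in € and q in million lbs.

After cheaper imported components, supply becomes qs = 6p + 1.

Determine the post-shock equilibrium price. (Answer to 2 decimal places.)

Initially, 23 - 4p = 6p - 17, so 40 = 10p and p = 4, q = 7.
The new curves are qd = 23 - 4p (demand) and qs = 6p + 1 (supply).
New equilibrium: 23 - 4p = 6p + 1 ⇒ 22 = 10p ⇒ p = 2.2, q = 14.2.

2.20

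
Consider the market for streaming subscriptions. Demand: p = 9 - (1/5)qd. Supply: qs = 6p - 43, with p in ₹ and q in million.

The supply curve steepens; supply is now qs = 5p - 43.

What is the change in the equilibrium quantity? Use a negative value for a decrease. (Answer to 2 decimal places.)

-4.00

Solve the original market: 45 - 5p = 6p - 43, hence p = 8 and q = 5.
With the change applied: demand qd = 45 - 5p, supply qs = 5p - 43.
New equilibrium: 45 - 5p = 5p - 43 ⇒ 88 = 10p ⇒ p = 8.8, q = 1.
Δq = 1 − 5 = -4.00.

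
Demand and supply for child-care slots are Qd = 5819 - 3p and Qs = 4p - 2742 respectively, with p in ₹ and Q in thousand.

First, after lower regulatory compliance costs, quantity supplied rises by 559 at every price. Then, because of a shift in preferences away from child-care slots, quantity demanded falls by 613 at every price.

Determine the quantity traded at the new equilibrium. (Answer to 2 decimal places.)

Solve the original market: 5819 - 3p = 4p - 2742, hence p = 1223 and Q = 2150.
The shock moves the curves to Qd = 5206 - 3p and Qs = 4p - 2183.
Clearing the new market: 5206 - 3p = 4p - 2183, so p = 7389/7 ≈ 1055.5714 and Q = 14275/7 ≈ 2039.2857.

2039.29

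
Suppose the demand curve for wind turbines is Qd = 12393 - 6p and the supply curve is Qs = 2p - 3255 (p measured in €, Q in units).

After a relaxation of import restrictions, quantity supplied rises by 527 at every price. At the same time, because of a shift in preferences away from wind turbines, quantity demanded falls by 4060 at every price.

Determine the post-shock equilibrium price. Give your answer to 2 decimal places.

Initially, 12393 - 6p = 2p - 3255, so 15648 = 8p and p = 1956, Q = 657.
The shock moves the curves to Qd = 8333 - 6p and Qs = 2p - 2728.
Equate the new curves: 8333 - 6p = 2p - 2728, giving 11061 = 8p, p = 1382.625, Q = 37.25.

1382.63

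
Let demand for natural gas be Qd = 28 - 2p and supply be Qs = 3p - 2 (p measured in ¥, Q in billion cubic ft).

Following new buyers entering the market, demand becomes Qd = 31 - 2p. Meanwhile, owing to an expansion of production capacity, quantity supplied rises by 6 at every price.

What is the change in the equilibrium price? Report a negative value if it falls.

-0.6

Solve the original market: 28 - 2p = 3p - 2, hence p = 6 and Q = 16.
With the change applied: demand Qd = 31 - 2p, supply Qs = 3p + 4.
Equate the new curves: 31 - 2p = 3p + 4, giving 27 = 5p, p = 5.4, Q = 20.2.
Δp = 5.4 − 6 = -0.6.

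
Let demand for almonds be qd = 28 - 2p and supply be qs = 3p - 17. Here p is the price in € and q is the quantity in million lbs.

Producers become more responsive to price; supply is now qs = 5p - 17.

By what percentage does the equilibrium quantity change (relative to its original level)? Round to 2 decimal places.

+51.43

Before the shock: 28 - 2p = 3p - 17 ⇒ 45 = 5p ⇒ p = 9, q = 10.
After the shift, demand is qd = 28 - 2p and supply is qs = 5p - 17.
Clearing the new market: 28 - 2p = 5p - 17, so p = 45/7 ≈ 6.4286 and q = 106/7 ≈ 15.1429.
%Δq = (15.1429 − 10) / 10 × 100 = +51.43%.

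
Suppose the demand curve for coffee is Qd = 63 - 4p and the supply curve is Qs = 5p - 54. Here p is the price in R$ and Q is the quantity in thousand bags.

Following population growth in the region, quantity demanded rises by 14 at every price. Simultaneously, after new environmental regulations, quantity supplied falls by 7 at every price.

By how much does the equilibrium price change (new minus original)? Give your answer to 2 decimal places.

+2.33

Original equilibrium: 63 - 4p = 5p - 54 gives 117 = 9p, so p = 13 and Q = 11.
The shock moves the curves to Qd = 77 - 4p and Qs = 5p - 61.
Equate the new curves: 77 - 4p = 5p - 61, giving 138 = 9p, p = 46/3 ≈ 15.3333, Q = 47/3 ≈ 15.6667.
Δp = 15.3333 − 13 = +2.33.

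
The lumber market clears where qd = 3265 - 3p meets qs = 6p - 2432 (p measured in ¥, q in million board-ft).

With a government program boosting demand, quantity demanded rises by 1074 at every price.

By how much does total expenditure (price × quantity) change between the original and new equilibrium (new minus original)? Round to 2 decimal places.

+701680.00

Initially, 3265 - 3p = 6p - 2432, so 5697 = 9p and p = 633, q = 1366.
With the change applied: demand qd = 4339 - 3p, supply qs = 6p - 2432.
Clearing the new market: 4339 - 3p = 6p - 2432, so p = 2257/3 ≈ 752.3333 and q = 2082.
Expenditure moves from 633×1366 = 864678 to 752.3333×2082 = 1566358; change = +701680.00.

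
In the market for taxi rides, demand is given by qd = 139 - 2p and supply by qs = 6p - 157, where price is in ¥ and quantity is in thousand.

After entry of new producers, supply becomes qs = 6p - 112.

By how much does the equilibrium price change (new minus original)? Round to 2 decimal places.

-5.63

Initially, 139 - 2p = 6p - 157, so 296 = 8p and p = 37, q = 65.
The new curves are qd = 139 - 2p (demand) and qs = 6p - 112 (supply).
Equate the new curves: 139 - 2p = 6p - 112, giving 251 = 8p, p = 31.375, q = 76.25.
Δp = 31.375 − 37 = -5.63.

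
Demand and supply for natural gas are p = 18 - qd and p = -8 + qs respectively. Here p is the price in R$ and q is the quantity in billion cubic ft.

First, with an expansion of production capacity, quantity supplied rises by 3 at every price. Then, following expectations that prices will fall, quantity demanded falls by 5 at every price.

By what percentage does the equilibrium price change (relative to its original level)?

-80

Solve the original market: 18 - p = p + 8, hence p = 5 and q = 13.
With the change applied: demand qd = 13 - p, supply qs = p + 11.
New equilibrium: 13 - p = p + 11 ⇒ 2 = 2p ⇒ p = 1, q = 12.
%Δp = (1 − 5) / 5 × 100 = -80%.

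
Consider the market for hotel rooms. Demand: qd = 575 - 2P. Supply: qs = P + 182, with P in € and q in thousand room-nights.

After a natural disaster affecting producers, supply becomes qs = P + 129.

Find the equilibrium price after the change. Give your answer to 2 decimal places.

Solve the original market: 575 - 2P = P + 182, hence P = 131 and q = 313.
The new curves are qd = 575 - 2P (demand) and qs = P + 129 (supply).
Setting them equal: 575 - 2P = P + 129 → 446 = 3P, so P = 446/3 ≈ 148.6667 and q = 833/3 ≈ 277.6667.

148.67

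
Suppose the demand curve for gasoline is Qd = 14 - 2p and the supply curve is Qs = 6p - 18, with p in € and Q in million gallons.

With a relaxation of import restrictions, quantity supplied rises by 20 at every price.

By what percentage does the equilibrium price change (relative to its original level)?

Original equilibrium: 14 - 2p = 6p - 18 gives 32 = 8p, so p = 4 and Q = 6.
The new curves are Qd = 14 - 2p (demand) and Qs = 6p + 2 (supply).
Clearing the new market: 14 - 2p = 6p + 2, so p = 1.5 and Q = 11.
%Δp = (1.5 − 4) / 4 × 100 = -62.5%.

-62.5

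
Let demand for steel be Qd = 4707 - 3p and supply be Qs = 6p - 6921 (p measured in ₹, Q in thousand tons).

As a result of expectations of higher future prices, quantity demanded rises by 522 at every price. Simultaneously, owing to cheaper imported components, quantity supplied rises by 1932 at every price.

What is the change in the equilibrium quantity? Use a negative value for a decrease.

+992

Before the shock: 4707 - 3p = 6p - 6921 ⇒ 11628 = 9p ⇒ p = 1292, Q = 831.
The shock moves the curves to Qd = 5229 - 3p and Qs = 6p - 4989.
Setting them equal: 5229 - 3p = 6p - 4989 → 10218 = 9p, so p = 3406/3 ≈ 1135.3333 and Q = 1823.
ΔQ = 1823 − 831 = +992.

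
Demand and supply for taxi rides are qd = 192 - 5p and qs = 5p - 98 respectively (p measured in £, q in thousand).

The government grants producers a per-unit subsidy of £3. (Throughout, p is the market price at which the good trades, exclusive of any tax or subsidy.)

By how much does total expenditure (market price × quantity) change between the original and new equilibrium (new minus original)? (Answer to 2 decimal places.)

+135.75

Original equilibrium: 192 - 5p = 5p - 98 gives 290 = 10p, so p = 29 and q = 47.
Since sellers receive the price plus the subsidy, the effective supply curve becomes qs = 5p - 83.
New equilibrium: 192 - 5p = 5p - 83 ⇒ 275 = 10p ⇒ p = 27.5, q = 54.5.
Expenditure moves from 29×47 = 1363 to 27.5×54.5 = 1498.75; change = +135.75.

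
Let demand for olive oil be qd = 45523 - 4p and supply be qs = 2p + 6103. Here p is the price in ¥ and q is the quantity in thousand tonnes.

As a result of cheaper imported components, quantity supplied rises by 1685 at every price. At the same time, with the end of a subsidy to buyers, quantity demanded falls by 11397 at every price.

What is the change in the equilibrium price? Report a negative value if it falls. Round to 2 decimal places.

Initially, 45523 - 4p = 2p + 6103, so 39420 = 6p and p = 6570, q = 19243.
After the shift, demand is qd = 34126 - 4p and supply is qs = 2p + 7788.
Equate the new curves: 34126 - 4p = 2p + 7788, giving 26338 = 6p, p = 13169/3 ≈ 4389.6667, q = 49702/3 ≈ 16567.3333.
Δp = 4389.6667 − 6570 = -2180.33.

-2180.33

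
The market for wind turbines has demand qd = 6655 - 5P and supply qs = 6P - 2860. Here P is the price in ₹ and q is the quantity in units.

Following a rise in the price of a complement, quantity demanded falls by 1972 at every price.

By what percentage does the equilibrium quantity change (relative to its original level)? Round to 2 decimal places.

-46.16

Before the shock: 6655 - 5P = 6P - 2860 ⇒ 9515 = 11P ⇒ P = 865, q = 2330.
With the change applied: demand qd = 4683 - 5P, supply qs = 6P - 2860.
Equate the new curves: 4683 - 5P = 6P - 2860, giving 7543 = 11P, P = 7543/11 ≈ 685.7273, q = 13798/11 ≈ 1254.3636.
%Δq = (1254.3636 − 2330) / 2330 × 100 = -46.16%.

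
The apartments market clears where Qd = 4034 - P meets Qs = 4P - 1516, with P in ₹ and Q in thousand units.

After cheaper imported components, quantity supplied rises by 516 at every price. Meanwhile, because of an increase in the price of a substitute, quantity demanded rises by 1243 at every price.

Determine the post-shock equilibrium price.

1255.4

Before the shock: 4034 - P = 4P - 1516 ⇒ 5550 = 5P ⇒ P = 1110, Q = 2924.
The new curves are Qd = 5277 - P (demand) and Qs = 4P - 1000 (supply).
Setting them equal: 5277 - P = 4P - 1000 → 6277 = 5P, so P = 1255.4 and Q = 4021.6.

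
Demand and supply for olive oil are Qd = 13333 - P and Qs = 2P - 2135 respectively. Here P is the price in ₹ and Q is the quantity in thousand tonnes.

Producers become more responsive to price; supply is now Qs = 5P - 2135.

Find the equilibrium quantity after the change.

10755

Initially, 13333 - P = 2P - 2135, so 15468 = 3P and P = 5156, Q = 8177.
The shock moves the curves to Qd = 13333 - P and Qs = 5P - 2135.
New equilibrium: 13333 - P = 5P - 2135 ⇒ 15468 = 6P ⇒ P = 2578, Q = 10755.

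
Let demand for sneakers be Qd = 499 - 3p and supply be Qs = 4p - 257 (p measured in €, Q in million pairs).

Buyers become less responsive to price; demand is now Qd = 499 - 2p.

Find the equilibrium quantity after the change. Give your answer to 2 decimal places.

Original equilibrium: 499 - 3p = 4p - 257 gives 756 = 7p, so p = 108 and Q = 175.
After the shift, demand is Qd = 499 - 2p and supply is Qs = 4p - 257.
New equilibrium: 499 - 2p = 4p - 257 ⇒ 756 = 6p ⇒ p = 126, Q = 247.

247.00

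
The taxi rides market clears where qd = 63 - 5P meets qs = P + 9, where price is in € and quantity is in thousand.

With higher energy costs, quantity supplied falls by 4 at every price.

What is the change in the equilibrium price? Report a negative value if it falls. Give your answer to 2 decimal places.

Initially, 63 - 5P = P + 9, so 54 = 6P and P = 9, q = 18.
The new curves are qd = 63 - 5P (demand) and qs = P + 5 (supply).
Setting them equal: 63 - 5P = P + 5 → 58 = 6P, so P = 29/3 ≈ 9.6667 and q = 44/3 ≈ 14.6667.
ΔP = 9.6667 − 9 = +0.67.

+0.67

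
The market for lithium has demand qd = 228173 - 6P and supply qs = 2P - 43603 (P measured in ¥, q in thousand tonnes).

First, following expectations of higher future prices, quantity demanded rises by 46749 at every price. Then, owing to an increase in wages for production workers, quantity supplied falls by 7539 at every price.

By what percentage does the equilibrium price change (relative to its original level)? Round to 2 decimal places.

Solve the original market: 228173 - 6P = 2P - 43603, hence P = 33972 and q = 24341.
The new curves are qd = 274922 - 6P (demand) and qs = 2P - 51142 (supply).
Equate the new curves: 274922 - 6P = 2P - 51142, giving 326064 = 8P, P = 40758, q = 30374.
%ΔP = (40758 − 33972) / 33972 × 100 = +19.98%.

+19.98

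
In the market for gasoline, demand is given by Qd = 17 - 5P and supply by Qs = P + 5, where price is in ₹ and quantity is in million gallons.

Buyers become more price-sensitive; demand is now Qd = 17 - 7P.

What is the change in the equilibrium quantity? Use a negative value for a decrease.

-0.5

Initially, 17 - 5P = P + 5, so 12 = 6P and P = 2, Q = 7.
After the shift, demand is Qd = 17 - 7P and supply is Qs = P + 5.
New equilibrium: 17 - 7P = P + 5 ⇒ 12 = 8P ⇒ P = 1.5, Q = 6.5.
ΔQ = 6.5 − 7 = -0.5.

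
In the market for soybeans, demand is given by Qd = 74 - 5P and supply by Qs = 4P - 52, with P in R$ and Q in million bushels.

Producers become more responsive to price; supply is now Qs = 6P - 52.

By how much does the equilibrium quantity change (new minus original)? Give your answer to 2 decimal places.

+12.73

Before the shock: 74 - 5P = 4P - 52 ⇒ 126 = 9P ⇒ P = 14, Q = 4.
The new curves are Qd = 74 - 5P (demand) and Qs = 6P - 52 (supply).
Clearing the new market: 74 - 5P = 6P - 52, so P = 126/11 ≈ 11.4545 and Q = 184/11 ≈ 16.7273.
ΔQ = 16.7273 − 4 = +12.73.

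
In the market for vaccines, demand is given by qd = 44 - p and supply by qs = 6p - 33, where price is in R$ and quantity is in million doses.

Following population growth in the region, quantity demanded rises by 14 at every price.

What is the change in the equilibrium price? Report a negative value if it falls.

+2

Before the shock: 44 - p = 6p - 33 ⇒ 77 = 7p ⇒ p = 11, q = 33.
The new curves are qd = 58 - p (demand) and qs = 6p - 33 (supply).
Equate the new curves: 58 - p = 6p - 33, giving 91 = 7p, p = 13, q = 45.
Δp = 13 − 11 = +2.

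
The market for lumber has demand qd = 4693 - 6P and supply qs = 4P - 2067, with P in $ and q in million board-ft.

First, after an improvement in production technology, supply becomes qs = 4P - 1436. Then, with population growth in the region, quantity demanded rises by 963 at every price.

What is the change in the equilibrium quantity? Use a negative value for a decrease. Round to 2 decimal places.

Before the shock: 4693 - 6P = 4P - 2067 ⇒ 6760 = 10P ⇒ P = 676, q = 637.
After the shift, demand is qd = 5656 - 6P and supply is qs = 4P - 1436.
Clearing the new market: 5656 - 6P = 4P - 1436, so P = 709.2 and q = 1400.8.
Δq = 1400.8 − 637 = +763.80.

+763.80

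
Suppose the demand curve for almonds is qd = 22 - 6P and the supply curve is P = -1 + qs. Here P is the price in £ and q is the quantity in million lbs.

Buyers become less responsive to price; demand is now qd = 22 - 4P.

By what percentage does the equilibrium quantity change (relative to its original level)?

Original equilibrium: 22 - 6P = P + 1 gives 21 = 7P, so P = 3 and q = 4.
The new curves are qd = 22 - 4P (demand) and qs = P + 1 (supply).
Clearing the new market: 22 - 4P = P + 1, so P = 4.2 and q = 5.2.
%Δq = (5.2 − 4) / 4 × 100 = +30%.

+30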